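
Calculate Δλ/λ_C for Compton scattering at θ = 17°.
0.0437 λ_C

The Compton shift formula is:
Δλ = λ_C(1 - cos θ)

Dividing both sides by λ_C:
Δλ/λ_C = 1 - cos θ

For θ = 17°:
Δλ/λ_C = 1 - cos(17°)
Δλ/λ_C = 1 - 0.9563
Δλ/λ_C = 0.0437

This means the shift is 0.0437 × λ_C = 0.1060 pm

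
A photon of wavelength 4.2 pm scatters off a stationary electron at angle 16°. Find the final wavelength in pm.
4.2940 pm

Using the Compton scattering formula:
λ' = λ + Δλ = λ + λ_C(1 - cos θ)

Given:
- Initial wavelength λ = 4.2 pm
- Scattering angle θ = 16°
- Compton wavelength λ_C ≈ 2.4263 pm

Calculate the shift:
Δλ = 2.4263 × (1 - cos(16°))
Δλ = 2.4263 × 0.0387
Δλ = 0.0940 pm

Final wavelength:
λ' = 4.2 + 0.0940 = 4.2940 pm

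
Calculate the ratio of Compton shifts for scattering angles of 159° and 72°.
159° produces the larger shift by a factor of 2.798

Calculate both shifts using Δλ = λ_C(1 - cos θ):

For θ₁ = 72°:
Δλ₁ = 2.4263 × (1 - cos(72°))
Δλ₁ = 2.4263 × 0.6910
Δλ₁ = 1.6765 pm

For θ₂ = 159°:
Δλ₂ = 2.4263 × (1 - cos(159°))
Δλ₂ = 2.4263 × 1.9336
Δλ₂ = 4.6915 pm

The 159° angle produces the larger shift.
Ratio: 4.6915/1.6765 = 2.798

(Intermediate values are shown rounded; full precision is carried through to the final answer.)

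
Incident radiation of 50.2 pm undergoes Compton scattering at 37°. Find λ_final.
50.6886 pm

Using the Compton scattering formula:
λ' = λ + Δλ = λ + λ_C(1 - cos θ)

Given:
- Initial wavelength λ = 50.2 pm
- Scattering angle θ = 37°
- Compton wavelength λ_C ≈ 2.4263 pm

Calculate the shift:
Δλ = 2.4263 × (1 - cos(37°))
Δλ = 2.4263 × 0.2014
Δλ = 0.4886 pm

Final wavelength:
λ' = 50.2 + 0.4886 = 50.6886 pm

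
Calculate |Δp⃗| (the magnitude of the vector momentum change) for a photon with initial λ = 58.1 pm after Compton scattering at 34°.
6.6456e-24 kg·m/s

Photon momentum magnitude is p = h/λ.

Initial momentum:
p₀ = h/λ = 6.6261e-34/5.8100e-11 = 1.1405e-23 kg·m/s

After scattering:
λ' = λ + Δλ = 58.1 + 0.4148 = 58.5148 pm
p' = h/λ' = 6.6261e-34/5.8515e-11 = 1.1324e-23 kg·m/s

Momentum is a vector; the scattered photon's direction makes angle θ = 34° with the incident direction. The magnitude of the vector change Δp⃗ = p⃗₀ − p⃗' is found from the law of cosines:
|Δp⃗|² = p₀² + p'² − 2p₀p'cos θ
|Δp⃗|² = (1.1405e-23)² + (1.1324e-23)² − 2·1.1405e-23·1.1324e-23·cos(34°)
|Δp⃗| = 6.6456e-24 kg·m/s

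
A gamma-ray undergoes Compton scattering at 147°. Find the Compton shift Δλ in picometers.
4.4612 pm

Using the Compton scattering formula:
Δλ = λ_C(1 - cos θ)

where λ_C = h/(m_e·c) ≈ 2.4263 pm is the Compton wavelength of an electron.

For θ = 147°:
cos(147°) = -0.8387
1 - cos(147°) = 1.8387

Δλ = 2.4263 × 1.8387
Δλ = 4.4612 pm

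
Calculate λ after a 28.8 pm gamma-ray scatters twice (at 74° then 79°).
32.5209 pm

Apply Compton shift twice:

First scattering at θ₁ = 74°:
Δλ₁ = λ_C(1 - cos(74°))
Δλ₁ = 2.4263 × 0.7244
Δλ₁ = 1.7575 pm

After first scattering:
λ₁ = 28.8 + 1.7575 = 30.5575 pm

Second scattering at θ₂ = 79°:
Δλ₂ = λ_C(1 - cos(79°))
Δλ₂ = 2.4263 × 0.8092
Δλ₂ = 1.9633 pm

Final wavelength:
λ₂ = 30.5575 + 1.9633 = 32.5209 pm

Total shift: Δλ_total = 1.7575 + 1.9633 = 3.7209 pm

(Intermediate values are shown rounded; full precision is carried through to the final answer.)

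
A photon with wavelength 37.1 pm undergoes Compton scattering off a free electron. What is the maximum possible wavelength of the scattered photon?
41.9526 pm (at θ = 180°)

The Compton shift is Δλ = λ_C(1 − cos θ).

Since cos θ ranges from −1 to 1, the factor (1 − cos θ) ranges from 0 to 2; the maximum shift occurs at θ = 180° (backscattering):
Δλ_max = 2λ_C = 2 × 2.4263 pm = 4.8526 pm

Maximum scattered wavelength:
λ'_max = λ₀ + Δλ_max = 37.1 + 4.8526 = 41.9526 pm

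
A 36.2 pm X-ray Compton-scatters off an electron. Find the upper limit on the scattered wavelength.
41.0526 pm (at θ = 180°)

The Compton shift is Δλ = λ_C(1 − cos θ).

Since cos θ ranges from −1 to 1, the factor (1 − cos θ) ranges from 0 to 2; the maximum shift occurs at θ = 180° (backscattering):
Δλ_max = 2λ_C = 2 × 2.4263 pm = 4.8526 pm

Maximum scattered wavelength:
λ'_max = λ₀ + Δλ_max = 36.2 + 4.8526 = 41.0526 pm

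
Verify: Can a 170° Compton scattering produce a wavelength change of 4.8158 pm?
Yes, consistent

Calculate the expected shift for θ = 170°:

Δλ_expected = λ_C(1 - cos(170°))
Δλ_expected = 2.4263 × (1 - cos(170°))
Δλ_expected = 2.4263 × 1.9848
Δλ_expected = 4.8158 pm

Given shift: 4.8158 pm
Expected shift: 4.8158 pm
Difference: 0.0000 pm

The values match. This is consistent with Compton scattering at the stated angle.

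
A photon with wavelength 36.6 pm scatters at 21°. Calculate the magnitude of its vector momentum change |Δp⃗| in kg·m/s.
6.5844e-24 kg·m/s

Photon momentum magnitude is p = h/λ.

Initial momentum:
p₀ = h/λ = 6.6261e-34/3.6600e-11 = 1.8104e-23 kg·m/s

After scattering:
λ' = λ + Δλ = 36.6 + 0.1612 = 36.7612 pm
p' = h/λ' = 6.6261e-34/3.6761e-11 = 1.8025e-23 kg·m/s

Momentum is a vector; the scattered photon's direction makes angle θ = 21° with the incident direction. The magnitude of the vector change Δp⃗ = p⃗₀ − p⃗' is found from the law of cosines:
|Δp⃗|² = p₀² + p'² − 2p₀p'cos θ
|Δp⃗|² = (1.8104e-23)² + (1.8025e-23)² − 2·1.8104e-23·1.8025e-23·cos(21°)
|Δp⃗| = 6.5844e-24 kg·m/s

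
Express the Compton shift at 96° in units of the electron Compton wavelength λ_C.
1.1045 λ_C

The Compton shift formula is:
Δλ = λ_C(1 - cos θ)

Dividing both sides by λ_C:
Δλ/λ_C = 1 - cos θ

For θ = 96°:
Δλ/λ_C = 1 - cos(96°)
Δλ/λ_C = 1 - -0.1045
Δλ/λ_C = 1.1045

This means the shift is 1.1045 × λ_C = 2.6799 pm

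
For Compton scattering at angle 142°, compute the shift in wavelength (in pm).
4.3383 pm

Using the Compton scattering formula:
Δλ = λ_C(1 - cos θ)

where λ_C = h/(m_e·c) ≈ 2.4263 pm is the Compton wavelength of an electron.

For θ = 142°:
cos(142°) = -0.7880
1 - cos(142°) = 1.7880

Δλ = 2.4263 × 1.7880
Δλ = 4.3383 pm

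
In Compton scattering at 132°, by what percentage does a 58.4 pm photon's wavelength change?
6.9346%

Calculate the Compton shift:
Δλ = λ_C(1 - cos(132°))
Δλ = 2.4263 × (1 - cos(132°))
Δλ = 2.4263 × 1.6691
Δλ = 4.0498 pm

Percentage change:
(Δλ/λ₀) × 100 = (4.0498/58.4) × 100
= 6.9346%

(Intermediate values are shown rounded; full precision is carried through to the final answer.)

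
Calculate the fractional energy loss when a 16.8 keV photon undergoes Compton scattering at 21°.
0.0022 (or 0.22%)

Calculate initial and final photon energies:

Initial: E₀ = 16.8 keV → λ₀ = 73.8001 pm
Compton shift: Δλ = 0.1612 pm
Final wavelength: λ' = 73.9613 pm
Final energy: E' = 16.7634 keV

Fractional energy loss:
(E₀ - E')/E₀ = (16.8000 - 16.7634)/16.8000
= 0.0366/16.8000
= 0.0022
= 0.22%

(Intermediate values are shown rounded; full precision is carried through to the final answer.)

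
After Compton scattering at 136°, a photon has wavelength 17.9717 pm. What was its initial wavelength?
13.8000 pm

From λ' = λ + Δλ, we have λ = λ' - Δλ

First calculate the Compton shift:
Δλ = λ_C(1 - cos θ)
Δλ = 2.4263 × (1 - cos(136°))
Δλ = 2.4263 × 1.7193
Δλ = 4.1717 pm

Initial wavelength:
λ = λ' - Δλ
λ = 17.9717 - 4.1717
λ = 13.8000 pm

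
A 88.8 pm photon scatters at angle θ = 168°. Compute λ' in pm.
93.5996 pm

Using the Compton scattering formula:
λ' = λ + Δλ = λ + λ_C(1 - cos θ)

Given:
- Initial wavelength λ = 88.8 pm
- Scattering angle θ = 168°
- Compton wavelength λ_C ≈ 2.4263 pm

Calculate the shift:
Δλ = 2.4263 × (1 - cos(168°))
Δλ = 2.4263 × 1.9781
Δλ = 4.7996 pm

Final wavelength:
λ' = 88.8 + 4.7996 = 93.5996 pm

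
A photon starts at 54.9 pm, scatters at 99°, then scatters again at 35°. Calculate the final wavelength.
58.1447 pm

Apply Compton shift twice:

First scattering at θ₁ = 99°:
Δλ₁ = λ_C(1 - cos(99°))
Δλ₁ = 2.4263 × 1.1564
Δλ₁ = 2.8059 pm

After first scattering:
λ₁ = 54.9 + 2.8059 = 57.7059 pm

Second scattering at θ₂ = 35°:
Δλ₂ = λ_C(1 - cos(35°))
Δλ₂ = 2.4263 × 0.1808
Δλ₂ = 0.4388 pm

Final wavelength:
λ₂ = 57.7059 + 0.4388 = 58.1447 pm

Total shift: Δλ_total = 2.8059 + 0.4388 = 3.2447 pm

(Intermediate values are shown rounded; full precision is carried through to the final answer.)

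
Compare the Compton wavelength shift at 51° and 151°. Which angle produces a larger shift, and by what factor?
151° produces the larger shift by a factor of 5.057

Calculate both shifts using Δλ = λ_C(1 - cos θ):

For θ₁ = 51°:
Δλ₁ = 2.4263 × (1 - cos(51°))
Δλ₁ = 2.4263 × 0.3707
Δλ₁ = 0.8994 pm

For θ₂ = 151°:
Δλ₂ = 2.4263 × (1 - cos(151°))
Δλ₂ = 2.4263 × 1.8746
Δλ₂ = 4.5484 pm

The 151° angle produces the larger shift.
Ratio: 4.5484/0.8994 = 5.057

(Intermediate values are shown rounded; full precision is carried through to the final answer.)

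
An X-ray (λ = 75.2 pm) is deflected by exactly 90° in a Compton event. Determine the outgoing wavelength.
77.6263 pm

Using the Compton formula: λ' = λ + λ_C(1 − cos θ)

For θ = 90°, cos θ = 0 (exact) = 0.0000, so:
1 − cos 90° = 1 − (0) = 1.0000

Δλ = λ_C × 1.0000 = 2.4263 × 1.0000 = 2.4263 pm

λ' = 75.2 + 2.4263 = 77.6263 pm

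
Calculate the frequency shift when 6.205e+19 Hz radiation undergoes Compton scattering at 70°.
1.541e+19 Hz (decrease)

Convert frequency to wavelength (c = 299792458 m/s):
λ₀ = c/f₀ = 299792458/6.205e+19 = 4.8314659e-12 m = 4.8315 pm

Calculate Compton shift:
Δλ = λ_C(1 - cos(70°)) = 1.5965 pm

Final wavelength:
λ' = λ₀ + Δλ = 4.8315 + 1.5965 = 6.4279 pm

Final frequency:
f' = c/λ' = 299792458/6.4279291e-12 = 4.6639042e+19 Hz

Frequency shift (decrease):
Δf = f₀ - f' = 6.205e+19 - 4.6639042e+19 = 1.541e+19 Hz

(Intermediate values are shown rounded; full precision is carried through to the final answer.)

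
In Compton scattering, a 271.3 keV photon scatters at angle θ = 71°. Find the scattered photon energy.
199.7688 keV

First convert energy to wavelength:
λ = hc/E, with hc ≈ 1239.842 keV·pm (i.e. 1239.842 eV·nm)

For E = 271.3 keV = 271300 eV:
λ = 1239.842 keV·pm / 271.3 keV
λ = 4.5700 pm

Calculate the Compton shift:
Δλ = λ_C(1 - cos(71°)) = 2.4263 × 0.6744
Δλ = 1.6364 pm

Final wavelength:
λ' = 4.5700 + 1.6364 = 6.2064 pm

Final energy:
E' = hc/λ' = 1239.842 / 6.2064 = 199.7688 keV

(Intermediate values are shown rounded; full precision is carried through to the final answer.)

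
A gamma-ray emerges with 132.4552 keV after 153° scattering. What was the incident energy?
259.8000 keV

Convert final energy to wavelength (hc ≈ 1239.842 keV·pm):
λ' = hc/E' = 1239.842 / 132.4552 = 9.3605 pm

Calculate the Compton shift:
Δλ = λ_C(1 - cos(153°))
Δλ = 2.4263 × (1 - cos(153°))
Δλ = 4.5882 pm

Initial wavelength:
λ = λ' - Δλ = 9.3605 - 4.5882 = 4.7723 pm

Initial energy:
E = hc/λ = 1239.842 / 4.7723 = 259.8000 keV

(Intermediate values are shown rounded; full precision is carried through to the final answer.)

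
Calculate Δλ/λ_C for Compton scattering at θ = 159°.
1.9336 λ_C

The Compton shift formula is:
Δλ = λ_C(1 - cos θ)

Dividing both sides by λ_C:
Δλ/λ_C = 1 - cos θ

For θ = 159°:
Δλ/λ_C = 1 - cos(159°)
Δλ/λ_C = 1 - -0.9336
Δλ/λ_C = 1.9336

This means the shift is 1.9336 × λ_C = 4.6915 pm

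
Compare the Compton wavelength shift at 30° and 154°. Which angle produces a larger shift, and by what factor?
154° produces the larger shift by a factor of 14.173

Calculate both shifts using Δλ = λ_C(1 - cos θ):

For θ₁ = 30°:
Δλ₁ = 2.4263 × (1 - cos(30°))
Δλ₁ = 2.4263 × 0.1340
Δλ₁ = 0.3251 pm

For θ₂ = 154°:
Δλ₂ = 2.4263 × (1 - cos(154°))
Δλ₂ = 2.4263 × 1.8988
Δλ₂ = 4.6071 pm

The 154° angle produces the larger shift.
Ratio: 4.6071/0.3251 = 14.173

(Intermediate values are shown rounded; full precision is carried through to the final answer.)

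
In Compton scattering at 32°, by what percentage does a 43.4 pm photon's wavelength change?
0.8495%

Calculate the Compton shift:
Δλ = λ_C(1 - cos(32°))
Δλ = 2.4263 × (1 - cos(32°))
Δλ = 2.4263 × 0.1520
Δλ = 0.3687 pm

Percentage change:
(Δλ/λ₀) × 100 = (0.3687/43.4) × 100
= 0.8495%

(Intermediate values are shown rounded; full precision is carried through to the final answer.)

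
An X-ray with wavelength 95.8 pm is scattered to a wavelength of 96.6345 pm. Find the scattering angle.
49.00°

First find the wavelength shift:
Δλ = λ' - λ = 96.6345 - 95.8 = 0.8345 pm

Using Δλ = λ_C(1 - cos θ), with λ_C = h/(m_e·c) ≈ 2.42631024 pm:
cos θ = 1 - Δλ/λ_C
cos θ = 1 - 0.8345/2.42631024
cos θ = 0.656062

θ = arccos(0.656062)
θ = 49.00°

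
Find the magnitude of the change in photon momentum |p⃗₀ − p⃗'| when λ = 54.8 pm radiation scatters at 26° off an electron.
5.4281e-24 kg·m/s

Photon momentum magnitude is p = h/λ.

Initial momentum:
p₀ = h/λ = 6.6261e-34/5.4800e-11 = 1.2091e-23 kg·m/s

After scattering:
λ' = λ + Δλ = 54.8 + 0.2456 = 55.0456 pm
p' = h/λ' = 6.6261e-34/5.5046e-11 = 1.2037e-23 kg·m/s

Momentum is a vector; the scattered photon's direction makes angle θ = 26° with the incident direction. The magnitude of the vector change Δp⃗ = p⃗₀ − p⃗' is found from the law of cosines:
|Δp⃗|² = p₀² + p'² − 2p₀p'cos θ
|Δp⃗|² = (1.2091e-23)² + (1.2037e-23)² − 2·1.2091e-23·1.2037e-23·cos(26°)
|Δp⃗| = 5.4281e-24 kg·m/s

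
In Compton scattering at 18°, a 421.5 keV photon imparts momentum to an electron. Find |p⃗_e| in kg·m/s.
6.9647e-23 kg·m/s

The electron is initially at rest, so by conservation of momentum:
p⃗_e = p⃗₀ − p⃗'  (incident photon momentum minus scattered photon momentum)

Photon momentum magnitudes (p = h/λ = E/c):
λ₀ = hc/E₀ = 2.9415 pm → p₀ = h/λ₀ = 2.2526e-22 kg·m/s
Δλ = λ_C(1 − cos 18°) = 0.1188 pm
λ' = 3.0603 pm → p' = h/λ' = 2.1652e-22 kg·m/s

The scattered photon makes angle θ = 18° with the incident direction, so by the law of cosines:
|p⃗_e|² = p₀² + p'² − 2p₀p'cos θ
|p⃗_e|² = (2.2526e-22)² + (2.1652e-22)² − 2·2.2526e-22·2.1652e-22·cos(18°)
|p⃗_e| = 6.9647e-23 kg·m/s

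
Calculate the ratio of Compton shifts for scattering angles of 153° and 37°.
153° produces the larger shift by a factor of 9.391

Calculate both shifts using Δλ = λ_C(1 - cos θ):

For θ₁ = 37°:
Δλ₁ = 2.4263 × (1 - cos(37°))
Δλ₁ = 2.4263 × 0.2014
Δλ₁ = 0.4886 pm

For θ₂ = 153°:
Δλ₂ = 2.4263 × (1 - cos(153°))
Δλ₂ = 2.4263 × 1.8910
Δλ₂ = 4.5882 pm

The 153° angle produces the larger shift.
Ratio: 4.5882/0.4886 = 9.391

(Intermediate values are shown rounded; full precision is carried through to the final answer.)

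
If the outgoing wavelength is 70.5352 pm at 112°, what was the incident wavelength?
67.2000 pm

From λ' = λ + Δλ, we have λ = λ' - Δλ

First calculate the Compton shift:
Δλ = λ_C(1 - cos θ)
Δλ = 2.4263 × (1 - cos(112°))
Δλ = 2.4263 × 1.3746
Δλ = 3.3352 pm

Initial wavelength:
λ = λ' - Δλ
λ = 70.5352 - 3.3352
λ = 67.2000 pm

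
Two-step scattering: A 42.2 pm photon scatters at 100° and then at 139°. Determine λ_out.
49.3051 pm

Apply Compton shift twice:

First scattering at θ₁ = 100°:
Δλ₁ = λ_C(1 - cos(100°))
Δλ₁ = 2.4263 × 1.1736
Δλ₁ = 2.8476 pm

After first scattering:
λ₁ = 42.2 + 2.8476 = 45.0476 pm

Second scattering at θ₂ = 139°:
Δλ₂ = λ_C(1 - cos(139°))
Δλ₂ = 2.4263 × 1.7547
Δλ₂ = 4.2575 pm

Final wavelength:
λ₂ = 45.0476 + 4.2575 = 49.3051 pm

Total shift: Δλ_total = 2.8476 + 4.2575 = 7.1051 pm

(Intermediate values are shown rounded; full precision is carried through to the final answer.)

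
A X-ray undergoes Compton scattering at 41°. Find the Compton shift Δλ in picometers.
0.5952 pm

Using the Compton scattering formula:
Δλ = λ_C(1 - cos θ)

where λ_C = h/(m_e·c) ≈ 2.4263 pm is the Compton wavelength of an electron.

For θ = 41°:
cos(41°) = 0.7547
1 - cos(41°) = 0.2453

Δλ = 2.4263 × 0.2453
Δλ = 0.5952 pm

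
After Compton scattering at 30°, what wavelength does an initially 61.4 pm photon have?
61.7251 pm

Using the Compton formula: λ' = λ + λ_C(1 − cos θ)

For θ = 30°, cos θ = √3/2 (exact) ≈ 0.8660, so:
1 − cos 30° = 1 − (√3/2) ≈ 0.1340

Δλ = λ_C × 0.1340 = 2.4263 × 0.1340 = 0.3251 pm

λ' = 61.4 + 0.3251 = 61.7251 pm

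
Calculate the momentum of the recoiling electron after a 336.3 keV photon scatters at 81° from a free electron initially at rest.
1.9789e-22 kg·m/s

The electron is initially at rest, so by conservation of momentum:
p⃗_e = p⃗₀ − p⃗'  (incident photon momentum minus scattered photon momentum)

Photon momentum magnitudes (p = h/λ = E/c):
λ₀ = hc/E₀ = 3.6867 pm → p₀ = h/λ₀ = 1.7973e-22 kg·m/s
Δλ = λ_C(1 − cos 81°) = 2.0468 pm
λ' = 5.7335 pm → p' = h/λ' = 1.1557e-22 kg·m/s

The scattered photon makes angle θ = 81° with the incident direction, so by the law of cosines:
|p⃗_e|² = p₀² + p'² − 2p₀p'cos θ
|p⃗_e|² = (1.7973e-22)² + (1.1557e-22)² − 2·1.7973e-22·1.1557e-22·cos(81°)
|p⃗_e| = 1.9789e-22 kg·m/s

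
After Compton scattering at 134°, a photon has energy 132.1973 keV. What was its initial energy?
235.4001 keV

Convert final energy to wavelength (hc ≈ 1239.842 keV·pm):
λ' = hc/E' = 1239.842 / 132.1973 = 9.3787 pm

Calculate the Compton shift:
Δλ = λ_C(1 - cos(134°))
Δλ = 2.4263 × (1 - cos(134°))
Δλ = 4.1118 pm

Initial wavelength:
λ = λ' - Δλ = 9.3787 - 4.1118 = 5.2670 pm

Initial energy:
E = hc/λ = 1239.842 / 5.2670 = 235.4001 keV

(Intermediate values are shown rounded; full precision is carried through to the final answer.)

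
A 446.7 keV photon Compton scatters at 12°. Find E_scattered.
438.3268 keV

First convert energy to wavelength:
λ = hc/E, with hc ≈ 1239.842 keV·pm (i.e. 1239.842 eV·nm)

For E = 446.7 keV = 446700 eV:
λ = 1239.842 keV·pm / 446.7 keV
λ = 2.7756 pm

Calculate the Compton shift:
Δλ = λ_C(1 - cos(12°)) = 2.4263 × 0.0219
Δλ = 0.0530 pm

Final wavelength:
λ' = 2.7756 + 0.0530 = 2.8286 pm

Final energy:
E' = hc/λ' = 1239.842 / 2.8286 = 438.3268 keV

(Intermediate values are shown rounded; full precision is carried through to the final answer.)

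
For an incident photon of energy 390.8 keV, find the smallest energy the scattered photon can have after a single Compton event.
154.4937 keV (at θ = 180°)

The scattered photon has minimum energy when its wavelength is maximum, i.e., when the Compton shift Δλ = λ_C(1 − cos θ) is maximum. This occurs at θ = 180° (backscattering), giving Δλ_max = 2λ_C = 4.8526 pm.

Initial wavelength: λ₀ = hc/E₀ = 3.1726 pm
Maximum final wavelength: λ'_max = λ₀ + 2λ_C = 3.1726 + 4.8526 = 8.0252 pm
Minimum final energy: E'_min = hc/λ'_max = 154.4937 keV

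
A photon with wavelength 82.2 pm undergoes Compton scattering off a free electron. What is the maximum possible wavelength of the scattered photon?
87.0526 pm (at θ = 180°)

The Compton shift is Δλ = λ_C(1 − cos θ).

Since cos θ ranges from −1 to 1, the factor (1 − cos θ) ranges from 0 to 2; the maximum shift occurs at θ = 180° (backscattering):
Δλ_max = 2λ_C = 2 × 2.4263 pm = 4.8526 pm

Maximum scattered wavelength:
λ'_max = λ₀ + Δλ_max = 82.2 + 4.8526 = 87.0526 pm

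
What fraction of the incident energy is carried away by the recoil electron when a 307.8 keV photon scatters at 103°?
0.4246 (or 42.46%)

Calculate initial and final photon energies:

Initial: E₀ = 307.8 keV → λ₀ = 4.0281 pm
Compton shift: Δλ = 2.9721 pm
Final wavelength: λ' = 7.0002 pm
Final energy: E' = 177.1155 keV

Fractional energy loss:
(E₀ - E')/E₀ = (307.8000 - 177.1155)/307.8000
= 130.6845/307.8000
= 0.4246
= 42.46%

(Intermediate values are shown rounded; full precision is carried through to the final answer.)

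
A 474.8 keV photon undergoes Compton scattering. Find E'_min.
166.1115 keV (at θ = 180°)

The scattered photon has minimum energy when its wavelength is maximum, i.e., when the Compton shift Δλ = λ_C(1 − cos θ) is maximum. This occurs at θ = 180° (backscattering), giving Δλ_max = 2λ_C = 4.8526 pm.

Initial wavelength: λ₀ = hc/E₀ = 2.6113 pm
Maximum final wavelength: λ'_max = λ₀ + 2λ_C = 2.6113 + 4.8526 = 7.4639 pm
Minimum final energy: E'_min = hc/λ'_max = 166.1115 keV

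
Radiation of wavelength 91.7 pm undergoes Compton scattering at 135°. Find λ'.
95.8420 pm

Using the Compton formula: λ' = λ + λ_C(1 − cos θ)

For θ = 135°, cos θ = -√2/2 (exact) ≈ -0.7071, so:
1 − cos 135° = 1 − (-√2/2) ≈ 1.7071

Δλ = λ_C × 1.7071 = 2.4263 × 1.7071 = 4.1420 pm

λ' = 91.7 + 4.1420 = 95.8420 pm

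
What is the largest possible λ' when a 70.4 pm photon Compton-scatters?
75.2526 pm (at θ = 180°)

The Compton shift is Δλ = λ_C(1 − cos θ).

Since cos θ ranges from −1 to 1, the factor (1 − cos θ) ranges from 0 to 2; the maximum shift occurs at θ = 180° (backscattering):
Δλ_max = 2λ_C = 2 × 2.4263 pm = 4.8526 pm

Maximum scattered wavelength:
λ'_max = λ₀ + Δλ_max = 70.4 + 4.8526 = 75.2526 pm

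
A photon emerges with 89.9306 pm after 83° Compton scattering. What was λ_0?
87.8000 pm

From λ' = λ + Δλ, we have λ = λ' - Δλ

First calculate the Compton shift:
Δλ = λ_C(1 - cos θ)
Δλ = 2.4263 × (1 - cos(83°))
Δλ = 2.4263 × 0.8781
Δλ = 2.1306 pm

Initial wavelength:
λ = λ' - Δλ
λ = 89.9306 - 2.1306
λ = 87.8000 pm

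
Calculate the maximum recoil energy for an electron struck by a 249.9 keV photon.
123.5656 keV

Maximum energy transfer occurs at θ = 180° (backscattering).

Initial photon: E₀ = 249.9 keV → λ₀ = 4.9614 pm

Maximum Compton shift (at 180°):
Δλ_max = 2λ_C = 2 × 2.4263 = 4.8526 pm

Final wavelength:
λ' = 4.9614 + 4.8526 = 9.8140 pm

Minimum photon energy (maximum energy to electron):
E'_min = hc/λ' = 126.3344 keV

Maximum electron kinetic energy:
K_max = E₀ - E'_min = 249.9000 - 126.3344 = 123.5656 keV

(Intermediate values are shown rounded; full precision is carried through to the final answer.)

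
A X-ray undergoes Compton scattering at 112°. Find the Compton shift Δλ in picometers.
3.3352 pm

Using the Compton scattering formula:
Δλ = λ_C(1 - cos θ)

where λ_C = h/(m_e·c) ≈ 2.4263 pm is the Compton wavelength of an electron.

For θ = 112°:
cos(112°) = -0.3746
1 - cos(112°) = 1.3746

Δλ = 2.4263 × 1.3746
Δλ = 3.3352 pm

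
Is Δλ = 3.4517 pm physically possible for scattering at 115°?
Yes, consistent

Calculate the expected shift for θ = 115°:

Δλ_expected = λ_C(1 - cos(115°))
Δλ_expected = 2.4263 × (1 - cos(115°))
Δλ_expected = 2.4263 × 1.4226
Δλ_expected = 3.4517 pm

Given shift: 3.4517 pm
Expected shift: 3.4517 pm
Difference: 0.0000 pm

The values match. This is consistent with Compton scattering at the stated angle.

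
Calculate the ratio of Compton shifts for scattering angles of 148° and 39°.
148° produces the larger shift by a factor of 8.293

Calculate both shifts using Δλ = λ_C(1 - cos θ):

For θ₁ = 39°:
Δλ₁ = 2.4263 × (1 - cos(39°))
Δλ₁ = 2.4263 × 0.2229
Δλ₁ = 0.5407 pm

For θ₂ = 148°:
Δλ₂ = 2.4263 × (1 - cos(148°))
Δλ₂ = 2.4263 × 1.8480
Δλ₂ = 4.4839 pm

The 148° angle produces the larger shift.
Ratio: 4.4839/0.5407 = 8.293

(Intermediate values are shown rounded; full precision is carried through to the final answer.)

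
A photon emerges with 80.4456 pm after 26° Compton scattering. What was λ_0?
80.2000 pm

From λ' = λ + Δλ, we have λ = λ' - Δλ

First calculate the Compton shift:
Δλ = λ_C(1 - cos θ)
Δλ = 2.4263 × (1 - cos(26°))
Δλ = 2.4263 × 0.1012
Δλ = 0.2456 pm

Initial wavelength:
λ = λ' - Δλ
λ = 80.4456 - 0.2456
λ = 80.2000 pm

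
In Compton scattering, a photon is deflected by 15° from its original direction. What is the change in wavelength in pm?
0.0827 pm

Using the Compton scattering formula:
Δλ = λ_C(1 - cos θ)

where λ_C = h/(m_e·c) ≈ 2.4263 pm is the Compton wavelength of an electron.

For θ = 15°:
cos(15°) = 0.9659
1 - cos(15°) = 0.0341

Δλ = 2.4263 × 0.0341
Δλ = 0.0827 pm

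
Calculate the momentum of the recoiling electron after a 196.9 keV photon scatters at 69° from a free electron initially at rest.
1.0876e-22 kg·m/s

The electron is initially at rest, so by conservation of momentum:
p⃗_e = p⃗₀ − p⃗'  (incident photon momentum minus scattered photon momentum)

Photon momentum magnitudes (p = h/λ = E/c):
λ₀ = hc/E₀ = 6.2968 pm → p₀ = h/λ₀ = 1.0523e-22 kg·m/s
Δλ = λ_C(1 − cos 69°) = 1.5568 pm
λ' = 7.8536 pm → p' = h/λ' = 8.4370e-23 kg·m/s

The scattered photon makes angle θ = 69° with the incident direction, so by the law of cosines:
|p⃗_e|² = p₀² + p'² − 2p₀p'cos θ
|p⃗_e|² = (1.0523e-22)² + (8.4370e-23)² − 2·1.0523e-22·8.4370e-23·cos(69°)
|p⃗_e| = 1.0876e-22 kg·m/s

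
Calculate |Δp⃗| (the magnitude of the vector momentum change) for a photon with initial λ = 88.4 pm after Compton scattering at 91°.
1.0548e-23 kg·m/s

Photon momentum magnitude is p = h/λ.

Initial momentum:
p₀ = h/λ = 6.6261e-34/8.8400e-11 = 7.4956e-24 kg·m/s

After scattering:
λ' = λ + Δλ = 88.4 + 2.4687 = 90.8687 pm
p' = h/λ' = 6.6261e-34/9.0869e-11 = 7.2919e-24 kg·m/s

Momentum is a vector; the scattered photon's direction makes angle θ = 91° with the incident direction. The magnitude of the vector change Δp⃗ = p⃗₀ − p⃗' is found from the law of cosines:
|Δp⃗|² = p₀² + p'² − 2p₀p'cos θ
|Δp⃗|² = (7.4956e-24)² + (7.2919e-24)² − 2·7.4956e-24·7.2919e-24·cos(91°)
|Δp⃗| = 1.0548e-23 kg·m/s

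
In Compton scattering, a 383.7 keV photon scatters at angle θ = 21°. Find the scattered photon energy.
365.4727 keV

First convert energy to wavelength:
λ = hc/E, with hc ≈ 1239.842 keV·pm (i.e. 1239.842 eV·nm)

For E = 383.7 keV = 383700 eV:
λ = 1239.842 keV·pm / 383.7 keV
λ = 3.2313 pm

Calculate the Compton shift:
Δλ = λ_C(1 - cos(21°)) = 2.4263 × 0.0664
Δλ = 0.1612 pm

Final wavelength:
λ' = 3.2313 + 0.1612 = 3.3924 pm

Final energy:
E' = hc/λ' = 1239.842 / 3.3924 = 365.4727 keV

(Intermediate values are shown rounded; full precision is carried through to the final answer.)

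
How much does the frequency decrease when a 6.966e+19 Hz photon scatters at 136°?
3.429e+19 Hz (decrease)

Convert frequency to wavelength (c = 299792458 m/s):
λ₀ = c/f₀ = 299792458/6.966e+19 = 4.3036529e-12 m = 4.3037 pm

Calculate Compton shift:
Δλ = λ_C(1 - cos(136°)) = 4.1717 pm

Final wavelength:
λ' = λ₀ + Δλ = 4.3037 + 4.1717 = 8.4753 pm

Final frequency:
f' = c/λ' = 299792458/8.4753046e-12 = 3.5372470e+19 Hz

Frequency shift (decrease):
Δf = f₀ - f' = 6.966e+19 - 3.5372470e+19 = 3.429e+19 Hz

(Intermediate values are shown rounded; full precision is carried through to the final answer.)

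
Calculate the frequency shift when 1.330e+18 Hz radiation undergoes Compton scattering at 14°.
4.251e+14 Hz (decrease)

Convert frequency to wavelength (c = 299792458 m/s):
λ₀ = c/f₀ = 299792458/1.330e+18 = 2.2540786e-10 m = 225.4079 pm

Calculate Compton shift:
Δλ = λ_C(1 - cos(14°)) = 0.0721 pm

Final wavelength:
λ' = λ₀ + Δλ = 225.4079 + 0.0721 = 225.4799 pm

Final frequency:
f' = c/λ' = 299792458/2.2547993e-10 = 1.3295749e+18 Hz

Frequency shift (decrease):
Δf = f₀ - f' = 1.330e+18 - 1.3295749e+18 = 4.251e+14 Hz

(Intermediate values are shown rounded; full precision is carried through to the final answer.)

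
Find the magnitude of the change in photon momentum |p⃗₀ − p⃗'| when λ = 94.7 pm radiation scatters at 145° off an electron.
1.3049e-23 kg·m/s

Photon momentum magnitude is p = h/λ.

Initial momentum:
p₀ = h/λ = 6.6261e-34/9.4700e-11 = 6.9969e-24 kg·m/s

After scattering:
λ' = λ + Δλ = 94.7 + 4.4138 = 99.1138 pm
p' = h/λ' = 6.6261e-34/9.9114e-11 = 6.6853e-24 kg·m/s

Momentum is a vector; the scattered photon's direction makes angle θ = 145° with the incident direction. The magnitude of the vector change Δp⃗ = p⃗₀ − p⃗' is found from the law of cosines:
|Δp⃗|² = p₀² + p'² − 2p₀p'cos θ
|Δp⃗|² = (6.9969e-24)² + (6.6853e-24)² − 2·6.9969e-24·6.6853e-24·cos(145°)
|Δp⃗| = 1.3049e-23 kg·m/s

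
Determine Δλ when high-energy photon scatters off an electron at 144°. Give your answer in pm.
4.3892 pm

Using the Compton scattering formula:
Δλ = λ_C(1 - cos θ)

where λ_C = h/(m_e·c) ≈ 2.4263 pm is the Compton wavelength of an electron.

For θ = 144°:
cos(144°) = -0.8090
1 - cos(144°) = 1.8090

Δλ = 2.4263 × 1.8090
Δλ = 4.3892 pm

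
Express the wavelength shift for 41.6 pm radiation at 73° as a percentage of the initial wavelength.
4.1272%

Calculate the Compton shift:
Δλ = λ_C(1 - cos(73°))
Δλ = 2.4263 × (1 - cos(73°))
Δλ = 2.4263 × 0.7076
Δλ = 1.7169 pm

Percentage change:
(Δλ/λ₀) × 100 = (1.7169/41.6) × 100
= 4.1272%

(Intermediate values are shown rounded; full precision is carried through to the final answer.)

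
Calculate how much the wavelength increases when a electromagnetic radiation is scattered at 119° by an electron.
3.6026 pm

Using the Compton scattering formula:
Δλ = λ_C(1 - cos θ)

where λ_C = h/(m_e·c) ≈ 2.4263 pm is the Compton wavelength of an electron.

For θ = 119°:
cos(119°) = -0.4848
1 - cos(119°) = 1.4848

Δλ = 2.4263 × 1.4848
Δλ = 3.6026 pm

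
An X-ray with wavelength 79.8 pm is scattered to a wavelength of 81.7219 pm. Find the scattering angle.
78.00°

First find the wavelength shift:
Δλ = λ' - λ = 81.7219 - 79.8 = 1.9219 pm

Using Δλ = λ_C(1 - cos θ), with λ_C = h/(m_e·c) ≈ 2.42631024 pm:
cos θ = 1 - Δλ/λ_C
cos θ = 1 - 1.9219/2.42631024
cos θ = 0.207892

θ = arccos(0.207892)
θ = 78.00°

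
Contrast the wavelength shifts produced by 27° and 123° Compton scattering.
123° produces the larger shift by a factor of 14.172

Calculate both shifts using Δλ = λ_C(1 - cos θ):

For θ₁ = 27°:
Δλ₁ = 2.4263 × (1 - cos(27°))
Δλ₁ = 2.4263 × 0.1090
Δλ₁ = 0.2645 pm

For θ₂ = 123°:
Δλ₂ = 2.4263 × (1 - cos(123°))
Δλ₂ = 2.4263 × 1.5446
Δλ₂ = 3.7478 pm

The 123° angle produces the larger shift.
Ratio: 3.7478/0.2645 = 14.172

(Intermediate values are shown rounded; full precision is carried through to the final answer.)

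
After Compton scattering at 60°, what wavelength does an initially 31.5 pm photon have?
32.7132 pm

Using the Compton formula: λ' = λ + λ_C(1 − cos θ)

For θ = 60°, cos θ = 1/2 (exact) = 0.5000, so:
1 − cos 60° = 1 − (1/2) = 0.5000

Δλ = λ_C × 0.5000 = 2.4263 × 0.5000 = 1.2132 pm

λ' = 31.5 + 1.2132 = 32.7132 pm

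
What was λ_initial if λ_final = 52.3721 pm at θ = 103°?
49.4000 pm

From λ' = λ + Δλ, we have λ = λ' - Δλ

First calculate the Compton shift:
Δλ = λ_C(1 - cos θ)
Δλ = 2.4263 × (1 - cos(103°))
Δλ = 2.4263 × 1.2250
Δλ = 2.9721 pm

Initial wavelength:
λ = λ' - Δλ
λ = 52.3721 - 2.9721
λ = 49.4000 pm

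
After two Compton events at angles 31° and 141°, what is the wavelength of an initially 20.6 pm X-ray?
25.2585 pm

Apply Compton shift twice:

First scattering at θ₁ = 31°:
Δλ₁ = λ_C(1 - cos(31°))
Δλ₁ = 2.4263 × 0.1428
Δλ₁ = 0.3466 pm

After first scattering:
λ₁ = 20.6 + 0.3466 = 20.9466 pm

Second scattering at θ₂ = 141°:
Δλ₂ = λ_C(1 - cos(141°))
Δλ₂ = 2.4263 × 1.7771
Δλ₂ = 4.3119 pm

Final wavelength:
λ₂ = 20.9466 + 4.3119 = 25.2585 pm

Total shift: Δλ_total = 0.3466 + 4.3119 = 4.6585 pm

(Intermediate values are shown rounded; full precision is carried through to the final answer.)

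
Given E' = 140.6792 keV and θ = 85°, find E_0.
187.9000 keV

Convert final energy to wavelength (hc ≈ 1239.842 keV·pm):
λ' = hc/E' = 1239.842 / 140.6792 = 8.8133 pm

Calculate the Compton shift:
Δλ = λ_C(1 - cos(85°))
Δλ = 2.4263 × (1 - cos(85°))
Δλ = 2.2148 pm

Initial wavelength:
λ = λ' - Δλ = 8.8133 - 2.2148 = 6.5984 pm

Initial energy:
E = hc/λ = 1239.842 / 6.5984 = 187.9000 keV

(Intermediate values are shown rounded; full precision is carried through to the final answer.)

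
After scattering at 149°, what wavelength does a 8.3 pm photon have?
12.8061 pm

Using the Compton scattering formula:
λ' = λ + Δλ = λ + λ_C(1 - cos θ)

Given:
- Initial wavelength λ = 8.3 pm
- Scattering angle θ = 149°
- Compton wavelength λ_C ≈ 2.4263 pm

Calculate the shift:
Δλ = 2.4263 × (1 - cos(149°))
Δλ = 2.4263 × 1.8572
Δλ = 4.5061 pm

Final wavelength:
λ' = 8.3 + 4.5061 = 12.8061 pm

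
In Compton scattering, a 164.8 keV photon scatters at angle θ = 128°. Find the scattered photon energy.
108.3455 keV

First convert energy to wavelength:
λ = hc/E, with hc ≈ 1239.842 keV·pm (i.e. 1239.842 eV·nm)

For E = 164.8 keV = 164800 eV:
λ = 1239.842 keV·pm / 164.8 keV
λ = 7.5233 pm

Calculate the Compton shift:
Δλ = λ_C(1 - cos(128°)) = 2.4263 × 1.6157
Δλ = 3.9201 pm

Final wavelength:
λ' = 7.5233 + 3.9201 = 11.4434 pm

Final energy:
E' = hc/λ' = 1239.842 / 11.4434 = 108.3455 keV

(Intermediate values are shown rounded; full precision is carried through to the final answer.)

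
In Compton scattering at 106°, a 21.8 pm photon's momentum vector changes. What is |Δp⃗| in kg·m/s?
4.5588e-23 kg·m/s

Photon momentum magnitude is p = h/λ.

Initial momentum:
p₀ = h/λ = 6.6261e-34/2.1800e-11 = 3.0395e-23 kg·m/s

After scattering:
λ' = λ + Δλ = 21.8 + 3.0951 = 24.8951 pm
p' = h/λ' = 6.6261e-34/2.4895e-11 = 2.6616e-23 kg·m/s

Momentum is a vector; the scattered photon's direction makes angle θ = 106° with the incident direction. The magnitude of the vector change Δp⃗ = p⃗₀ − p⃗' is found from the law of cosines:
|Δp⃗|² = p₀² + p'² − 2p₀p'cos θ
|Δp⃗|² = (3.0395e-23)² + (2.6616e-23)² − 2·3.0395e-23·2.6616e-23·cos(106°)
|Δp⃗| = 4.5588e-23 kg·m/s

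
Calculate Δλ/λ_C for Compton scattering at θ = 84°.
0.8955 λ_C

The Compton shift formula is:
Δλ = λ_C(1 - cos θ)

Dividing both sides by λ_C:
Δλ/λ_C = 1 - cos θ

For θ = 84°:
Δλ/λ_C = 1 - cos(84°)
Δλ/λ_C = 1 - 0.1045
Δλ/λ_C = 0.8955

This means the shift is 0.8955 × λ_C = 2.1727 pm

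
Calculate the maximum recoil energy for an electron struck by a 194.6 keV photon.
84.1351 keV

Maximum energy transfer occurs at θ = 180° (backscattering).

Initial photon: E₀ = 194.6 keV → λ₀ = 6.3712 pm

Maximum Compton shift (at 180°):
Δλ_max = 2λ_C = 2 × 2.4263 = 4.8526 pm

Final wavelength:
λ' = 6.3712 + 4.8526 = 11.2239 pm

Minimum photon energy (maximum energy to electron):
E'_min = hc/λ' = 110.4649 keV

Maximum electron kinetic energy:
K_max = E₀ - E'_min = 194.6000 - 110.4649 = 84.1351 keV

(Intermediate values are shown rounded; full precision is carried through to the final answer.)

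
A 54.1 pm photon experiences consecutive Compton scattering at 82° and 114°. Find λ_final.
59.6018 pm

Apply Compton shift twice:

First scattering at θ₁ = 82°:
Δλ₁ = λ_C(1 - cos(82°))
Δλ₁ = 2.4263 × 0.8608
Δλ₁ = 2.0886 pm

After first scattering:
λ₁ = 54.1 + 2.0886 = 56.1886 pm

Second scattering at θ₂ = 114°:
Δλ₂ = λ_C(1 - cos(114°))
Δλ₂ = 2.4263 × 1.4067
Δλ₂ = 3.4132 pm

Final wavelength:
λ₂ = 56.1886 + 3.4132 = 59.6018 pm

Total shift: Δλ_total = 2.0886 + 3.4132 = 5.5018 pm

(Intermediate values are shown rounded; full precision is carried through to the final answer.)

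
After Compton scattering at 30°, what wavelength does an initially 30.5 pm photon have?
30.8251 pm

Using the Compton formula: λ' = λ + λ_C(1 − cos θ)

For θ = 30°, cos θ = √3/2 (exact) ≈ 0.8660, so:
1 − cos 30° = 1 − (√3/2) ≈ 0.1340

Δλ = λ_C × 0.1340 = 2.4263 × 0.1340 = 0.3251 pm

λ' = 30.5 + 0.3251 = 30.8251 pm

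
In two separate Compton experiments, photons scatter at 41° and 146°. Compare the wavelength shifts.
146° produces the larger shift by a factor of 7.457

Calculate both shifts using Δλ = λ_C(1 - cos θ):

For θ₁ = 41°:
Δλ₁ = 2.4263 × (1 - cos(41°))
Δλ₁ = 2.4263 × 0.2453
Δλ₁ = 0.5952 pm

For θ₂ = 146°:
Δλ₂ = 2.4263 × (1 - cos(146°))
Δλ₂ = 2.4263 × 1.8290
Δλ₂ = 4.4378 pm

The 146° angle produces the larger shift.
Ratio: 4.4378/0.5952 = 7.457

(Intermediate values are shown rounded; full precision is carried through to the final answer.)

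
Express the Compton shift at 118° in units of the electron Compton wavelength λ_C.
1.4695 λ_C

The Compton shift formula is:
Δλ = λ_C(1 - cos θ)

Dividing both sides by λ_C:
Δλ/λ_C = 1 - cos θ

For θ = 118°:
Δλ/λ_C = 1 - cos(118°)
Δλ/λ_C = 1 - -0.4695
Δλ/λ_C = 1.4695

This means the shift is 1.4695 × λ_C = 3.5654 pm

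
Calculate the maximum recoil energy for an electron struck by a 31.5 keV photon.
3.4573 keV

Maximum energy transfer occurs at θ = 180° (backscattering).

Initial photon: E₀ = 31.5 keV → λ₀ = 39.3601 pm

Maximum Compton shift (at 180°):
Δλ_max = 2λ_C = 2 × 2.4263 = 4.8526 pm

Final wavelength:
λ' = 39.3601 + 4.8526 = 44.2127 pm

Minimum photon energy (maximum energy to electron):
E'_min = hc/λ' = 28.0427 keV

Maximum electron kinetic energy:
K_max = E₀ - E'_min = 31.5000 - 28.0427 = 3.4573 keV

(Intermediate values are shown rounded; full precision is carried through to the final answer.)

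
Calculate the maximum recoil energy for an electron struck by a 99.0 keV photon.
27.6474 keV

Maximum energy transfer occurs at θ = 180° (backscattering).

Initial photon: E₀ = 99.0 keV → λ₀ = 12.5237 pm

Maximum Compton shift (at 180°):
Δλ_max = 2λ_C = 2 × 2.4263 = 4.8526 pm

Final wavelength:
λ' = 12.5237 + 4.8526 = 17.3763 pm

Minimum photon energy (maximum energy to electron):
E'_min = hc/λ' = 71.3526 keV

Maximum electron kinetic energy:
K_max = E₀ - E'_min = 99.0000 - 71.3526 = 27.6474 keV

(Intermediate values are shown rounded; full precision is carried through to the final answer.)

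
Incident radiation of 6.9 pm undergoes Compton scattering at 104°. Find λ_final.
9.9133 pm

Using the Compton scattering formula:
λ' = λ + Δλ = λ + λ_C(1 - cos θ)

Given:
- Initial wavelength λ = 6.9 pm
- Scattering angle θ = 104°
- Compton wavelength λ_C ≈ 2.4263 pm

Calculate the shift:
Δλ = 2.4263 × (1 - cos(104°))
Δλ = 2.4263 × 1.2419
Δλ = 3.0133 pm

Final wavelength:
λ' = 6.9 + 3.0133 = 9.9133 pm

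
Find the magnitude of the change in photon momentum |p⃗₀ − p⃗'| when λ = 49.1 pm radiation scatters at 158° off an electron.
2.5343e-23 kg·m/s

Photon momentum magnitude is p = h/λ.

Initial momentum:
p₀ = h/λ = 6.6261e-34/4.9100e-11 = 1.3495e-23 kg·m/s

After scattering:
λ' = λ + Δλ = 49.1 + 4.6759 = 53.7759 pm
p' = h/λ' = 6.6261e-34/5.3776e-11 = 1.2322e-23 kg·m/s

Momentum is a vector; the scattered photon's direction makes angle θ = 158° with the incident direction. The magnitude of the vector change Δp⃗ = p⃗₀ − p⃗' is found from the law of cosines:
|Δp⃗|² = p₀² + p'² − 2p₀p'cos θ
|Δp⃗|² = (1.3495e-23)² + (1.2322e-23)² − 2·1.3495e-23·1.2322e-23·cos(158°)
|Δp⃗| = 2.5343e-23 kg·m/s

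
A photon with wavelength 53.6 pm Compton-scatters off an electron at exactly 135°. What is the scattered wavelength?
57.7420 pm

Using the Compton formula: λ' = λ + λ_C(1 − cos θ)

For θ = 135°, cos θ = -√2/2 (exact) ≈ -0.7071, so:
1 − cos 135° = 1 − (-√2/2) ≈ 1.7071

Δλ = λ_C × 1.7071 = 2.4263 × 1.7071 = 4.1420 pm

λ' = 53.6 + 4.1420 = 57.7420 pm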